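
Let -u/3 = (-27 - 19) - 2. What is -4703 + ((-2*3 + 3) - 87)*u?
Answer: -17663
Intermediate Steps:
u = 144 (u = -3*((-27 - 19) - 2) = -3*(-46 - 2) = -3*(-48) = 144)
-4703 + ((-2*3 + 3) - 87)*u = -4703 + ((-2*3 + 3) - 87)*144 = -4703 + ((-6 + 3) - 87)*144 = -4703 + (-3 - 87)*144 = -4703 - 90*144 = -4703 - 12960 = -17663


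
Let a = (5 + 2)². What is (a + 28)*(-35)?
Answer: -2695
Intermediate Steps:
a = 49 (a = 7² = 49)
(a + 28)*(-35) = (49 + 28)*(-35) = 77*(-35) = -2695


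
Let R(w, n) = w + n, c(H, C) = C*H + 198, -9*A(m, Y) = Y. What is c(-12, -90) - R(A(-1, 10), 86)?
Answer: 10738/9 ≈ 1193.1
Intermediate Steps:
A(m, Y) = -Y/9
c(H, C) = 198 + C*H
R(w, n) = n + w
c(-12, -90) - R(A(-1, 10), 86) = (198 - 90*(-12)) - (86 - ⅑*10) = (198 + 1080) - (86 - 10/9) = 1278 - 1*764/9 = 1278 - 764/9 = 10738/9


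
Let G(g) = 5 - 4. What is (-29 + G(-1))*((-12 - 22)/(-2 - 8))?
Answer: -476/5 ≈ -95.200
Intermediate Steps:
G(g) = 1
(-29 + G(-1))*((-12 - 22)/(-2 - 8)) = (-29 + 1)*((-12 - 22)/(-2 - 8)) = -(-952)/(-10) = -(-952)*(-1)/10 = -28*17/5 = -476/5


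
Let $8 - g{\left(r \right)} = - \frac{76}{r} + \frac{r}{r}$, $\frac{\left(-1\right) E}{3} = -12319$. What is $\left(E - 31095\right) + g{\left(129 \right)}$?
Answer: $\frac{757177}{129} \approx 5869.6$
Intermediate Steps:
$E = 36957$ ($E = \left(-3\right) \left(-12319\right) = 36957$)
$g{\left(r \right)} = 7 + \frac{76}{r}$ ($g{\left(r \right)} = 8 - \left(- \frac{76}{r} + \frac{r}{r}\right) = 8 - \left(- \frac{76}{r} + 1\right) = 8 - \left(1 - \frac{76}{r}\right) = 7 + \frac{76}{r}$)
$\left(E - 31095\right) + g{\left(129 \right)} = \left(36957 - 31095\right) + \left(7 + \frac{76}{129}\right) = 5862 + \left(7 + 76 \cdot \frac{1}{129}\right) = 5862 + \left(7 + \frac{76}{129}\right) = 5862 + \frac{979}{129} = \frac{757177}{129}$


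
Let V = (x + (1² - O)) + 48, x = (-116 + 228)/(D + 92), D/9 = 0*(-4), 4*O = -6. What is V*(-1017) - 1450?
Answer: -2486143/46 ≈ -54047.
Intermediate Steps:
O = -3/2 (O = (¼)*(-6) = -3/2 ≈ -1.5000)
D = 0 (D = 9*(0*(-4)) = 9*0 = 0)
x = 28/23 (x = (-116 + 228)/(0 + 92) = 112/92 = 112*(1/92) = 28/23 ≈ 1.2174)
V = 2379/46 (V = (28/23 + (1² - 1*(-3/2))) + 48 = (28/23 + (1 + 3/2)) + 48 = (28/23 + 5/2) + 48 = 171/46 + 48 = 2379/46 ≈ 51.717)
V*(-1017) - 1450 = (2379/46)*(-1017) - 1450 = -2419443/46 - 1450 = -2486143/46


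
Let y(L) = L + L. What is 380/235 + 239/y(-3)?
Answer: -10777/282 ≈ -38.216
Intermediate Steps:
y(L) = 2*L
380/235 + 239/y(-3) = 380/235 + 239/((2*(-3))) = 380*(1/235) + 239/(-6) = 76/47 + 239*(-⅙) = 76/47 - 239/6 = -10777/282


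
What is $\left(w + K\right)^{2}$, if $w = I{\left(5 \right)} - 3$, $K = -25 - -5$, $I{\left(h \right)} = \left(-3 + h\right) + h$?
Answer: $256$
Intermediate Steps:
$I{\left(h \right)} = -3 + 2 h$
$K = -20$ ($K = -25 + 5 = -20$)
$w = 4$ ($w = \left(-3 + 2 \cdot 5\right) - 3 = \left(-3 + 10\right) - 3 = 7 - 3 = 4$)
$\left(w + K\right)^{2} = \left(4 - 20\right)^{2} = \left(-16\right)^{2} = 256$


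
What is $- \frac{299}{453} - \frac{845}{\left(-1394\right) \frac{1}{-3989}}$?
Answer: $- \frac{1527346171}{631482} \approx -2418.7$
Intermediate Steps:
$- \frac{299}{453} - \frac{845}{\left(-1394\right) \frac{1}{-3989}} = \left(-299\right) \frac{1}{453} - \frac{845}{\left(-1394\right) \left(- \frac{1}{3989}\right)} = - \frac{299}{453} - \frac{845}{\frac{1394}{3989}} = - \frac{299}{453} - \frac{3370705}{1394} = - \frac{1527346171}{631482}$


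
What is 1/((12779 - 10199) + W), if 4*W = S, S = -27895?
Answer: -4/17575 ≈ -0.00022760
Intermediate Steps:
W = -27895/4 (W = (¼)*(-27895) = -27895/4 ≈ -6973.8)
1/((12779 - 10199) + W) = 1/((12779 - 10199) - 27895/4) = 1/(2580 - 27895/4) = 1/(-17575/4) = -4/17575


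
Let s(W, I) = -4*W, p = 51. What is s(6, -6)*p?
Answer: -1224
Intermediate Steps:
s(6, -6)*p = -4*6*51 = -24*51 = -1224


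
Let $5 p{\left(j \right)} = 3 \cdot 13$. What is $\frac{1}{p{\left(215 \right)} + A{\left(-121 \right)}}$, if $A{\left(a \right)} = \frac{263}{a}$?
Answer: $\frac{605}{3404} \approx 0.17773$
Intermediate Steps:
$p{\left(j \right)} = \frac{39}{5}$ ($p{\left(j \right)} = \frac{3 \cdot 13}{5} = \frac{1}{5} \cdot 39 = \frac{39}{5}$)
$\frac{1}{p{\left(215 \right)} + A{\left(-121 \right)}} = \frac{1}{\frac{39}{5} + \frac{263}{-121}} = \frac{1}{\frac{39}{5} + 263 \left(- \frac{1}{121}\right)} = \frac{1}{\frac{39}{5} - \frac{263}{121}} = \frac{1}{\frac{3404}{605}} = \frac{605}{3404}$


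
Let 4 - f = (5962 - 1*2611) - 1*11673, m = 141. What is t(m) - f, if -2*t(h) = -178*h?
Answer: 4223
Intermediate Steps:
t(h) = 89*h (t(h) = -(-89)*h = 89*h)
f = 8326 (f = 4 - ((5962 - 1*2611) - 1*11673) = 4 - ((5962 - 2611) - 11673) = 4 - (3351 - 11673) = 4 - 1*(-8322) = 4 + 8322 = 8326)
t(m) - f = 89*141 - 1*8326 = 12549 - 8326 = 4223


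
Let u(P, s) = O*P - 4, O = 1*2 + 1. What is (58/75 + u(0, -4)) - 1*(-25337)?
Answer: 1900033/75 ≈ 25334.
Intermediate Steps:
O = 3 (O = 2 + 1 = 3)
u(P, s) = -4 + 3*P (u(P, s) = 3*P - 4 = -4 + 3*P)
(58/75 + u(0, -4)) - 1*(-25337) = (58/75 + (-4 + 3*0)) - 1*(-25337) = (58*(1/75) + (-4 + 0)) + 25337 = (58/75 - 4) + 25337 = -242/75 + 25337 = 1900033/75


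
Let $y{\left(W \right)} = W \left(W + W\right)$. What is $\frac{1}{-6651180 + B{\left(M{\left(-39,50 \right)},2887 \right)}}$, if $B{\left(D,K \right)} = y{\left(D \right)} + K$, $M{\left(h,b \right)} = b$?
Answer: $- \frac{1}{6643293} \approx -1.5053 \cdot 10^{-7}$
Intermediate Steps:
$y{\left(W \right)} = 2 W^{2}$ ($y{\left(W \right)} = W 2 W = 2 W^{2}$)
$B{\left(D,K \right)} = K + 2 D^{2}$ ($B{\left(D,K \right)} = 2 D^{2} + K = K + 2 D^{2}$)
$\frac{1}{-6651180 + B{\left(M{\left(-39,50 \right)},2887 \right)}} = \frac{1}{-6651180 + \left(2887 + 2 \cdot 50^{2}\right)} = \frac{1}{-6651180 + \left(2887 + 2 \cdot 2500\right)} = \frac{1}{-6651180 + \left(2887 + 5000\right)} = \frac{1}{-6651180 + 7887} = \frac{1}{-6643293} = - \frac{1}{6643293}$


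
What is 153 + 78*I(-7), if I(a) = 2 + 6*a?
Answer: -2967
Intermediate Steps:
153 + 78*I(-7) = 153 + 78*(2 + 6*(-7)) = 153 + 78*(2 - 42) = 153 + 78*(-40) = 153 - 3120 = -2967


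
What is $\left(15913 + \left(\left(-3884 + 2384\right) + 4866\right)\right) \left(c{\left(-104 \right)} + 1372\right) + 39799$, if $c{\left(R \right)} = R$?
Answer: $24485571$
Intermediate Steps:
$\left(15913 + \left(\left(-3884 + 2384\right) + 4866\right)\right) \left(c{\left(-104 \right)} + 1372\right) + 39799 = \left(15913 + \left(\left(-3884 + 2384\right) + 4866\right)\right) \left(-104 + 1372\right) + 39799 = \left(15913 + \left(-1500 + 4866\right)\right) 1268 + 39799 = \left(15913 + 3366\right) 1268 + 39799 = 19279 \cdot 1268 + 39799 = 24445772 + 39799 = 24485571$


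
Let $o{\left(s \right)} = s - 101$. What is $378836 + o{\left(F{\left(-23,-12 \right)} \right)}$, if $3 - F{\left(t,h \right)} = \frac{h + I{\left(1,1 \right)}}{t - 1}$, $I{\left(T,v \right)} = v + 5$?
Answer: $\frac{1514951}{4} \approx 3.7874 \cdot 10^{5}$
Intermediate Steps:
$I{\left(T,v \right)} = 5 + v$
$F{\left(t,h \right)} = 3 - \frac{6 + h}{-1 + t}$ ($F{\left(t,h \right)} = 3 - \frac{h + \left(5 + 1\right)}{t - 1} = 3 - \frac{h + 6}{-1 + t} = 3 - \frac{6 + h}{-1 + t}$)
$o{\left(s \right)} = -101 + s$
$378836 + o{\left(F{\left(-23,-12 \right)} \right)} = 378836 - \left(101 - \frac{-9 - -12 + 3 \left(-23\right)}{-1 - 23}\right) = 378836 - \left(101 - \frac{-9 + 12 - 69}{-24}\right) = 378836 - \frac{393}{4} = \frac{1514951}{4}$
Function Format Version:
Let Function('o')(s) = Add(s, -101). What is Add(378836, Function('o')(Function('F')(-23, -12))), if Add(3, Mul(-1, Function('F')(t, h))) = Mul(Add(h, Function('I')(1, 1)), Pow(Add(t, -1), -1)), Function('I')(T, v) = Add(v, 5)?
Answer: Rational(1514951, 4) ≈ 3.7874e+5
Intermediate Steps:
Function('I')(T, v) = Add(5, v)
Function('F')(t, h) = Add(3, Mul(-1, Pow(Add(-1, t), -1), Add(6, h))) (Function('F')(t, h) = Add(3, Mul(-1, Mul(Add(h, Add(5, 1)), Pow(Add(t, -1), -1)))) = Add(3, Mul(-1, Mul(Add(h, 6), Pow(Add(-1, t), -1)))) = Add(3, Mul(-1, Mul(Add(6, h), Pow(Add(-1, t), -1)))) = Add(3, Mul(-1, Mul(Pow(Add(-1, t), -1), Add(6, h)))) = Add(3, Mul(-1, Pow(Add(-1, t), -1), Add(6, h))))
Function('o')(s) = Add(-101, s)
Add(378836, Function('o')(Function('F')(-23, -12))) = Add(378836, Add(-101, Mul(Pow(Add(-1, -23), -1), Add(-9, Mul(-1, -12), Mul(3, -23))))) = Add(378836, Add(-101, Mul(Pow(-24, -1), Add(-9, 12, -69)))) = Add(378836, Add(-101, Mul(Rational(-1, 24), -66))) = Add(378836, Add(-101, Rational(11, 4))) = Add(378836, Rational(-393, 4)) = Rational(1514951, 4)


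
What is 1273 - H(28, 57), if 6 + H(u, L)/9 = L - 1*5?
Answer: 859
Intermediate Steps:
H(u, L) = -99 + 9*L (H(u, L) = -54 + 9*(L - 1*5) = -54 + 9*(L - 5) = -54 + 9*(-5 + L) = -54 + (-45 + 9*L) = -99 + 9*L)
1273 - H(28, 57) = 1273 - (-99 + 9*57) = 1273 - (-99 + 513) = 1273 - 1*414 = 1273 - 414 = 859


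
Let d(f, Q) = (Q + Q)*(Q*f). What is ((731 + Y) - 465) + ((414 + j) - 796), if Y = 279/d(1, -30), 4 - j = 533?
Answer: -128969/200 ≈ -644.84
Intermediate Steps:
j = -529 (j = 4 - 1*533 = 4 - 533 = -529)
d(f, Q) = 2*f*Q**2 (d(f, Q) = (2*Q)*(Q*f) = 2*f*Q**2)
Y = 31/200 (Y = 279/((2*1*(-30)**2)) = 279/((2*1*900)) = 279/1800 = 279*(1/1800) = 31/200 ≈ 0.15500)
((731 + Y) - 465) + ((414 + j) - 796) = ((731 + 31/200) - 465) + ((414 - 529) - 796) = (146231/200 - 465) + (-115 - 796) = 53231/200 - 911 = -128969/200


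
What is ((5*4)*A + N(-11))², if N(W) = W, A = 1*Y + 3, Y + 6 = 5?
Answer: 841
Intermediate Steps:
Y = -1 (Y = -6 + 5 = -1)
A = 2 (A = 1*(-1) + 3 = -1 + 3 = 2)
((5*4)*A + N(-11))² = ((5*4)*2 - 11)² = (20*2 - 11)² = (40 - 11)² = 29² = 841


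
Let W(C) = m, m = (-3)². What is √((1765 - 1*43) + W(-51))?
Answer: √1731 ≈ 41.605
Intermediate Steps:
m = 9
W(C) = 9
√((1765 - 1*43) + W(-51)) = √((1765 - 1*43) + 9) = √((1765 - 43) + 9) = √(1722 + 9) = √1731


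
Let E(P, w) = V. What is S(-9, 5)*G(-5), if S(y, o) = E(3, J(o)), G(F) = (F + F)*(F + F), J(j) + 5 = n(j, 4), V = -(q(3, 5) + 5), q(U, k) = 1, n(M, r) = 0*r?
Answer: -600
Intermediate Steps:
n(M, r) = 0
V = -6 (V = -(1 + 5) = -1*6 = -6)
J(j) = -5 (J(j) = -5 + 0 = -5)
E(P, w) = -6
G(F) = 4*F² (G(F) = (2*F)*(2*F) = 4*F²)
S(y, o) = -6
S(-9, 5)*G(-5) = -24*(-5)² = -24*25 = -6*100 = -600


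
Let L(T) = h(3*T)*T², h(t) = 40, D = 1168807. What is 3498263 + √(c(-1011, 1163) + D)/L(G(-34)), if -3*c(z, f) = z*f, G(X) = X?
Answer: 3498263 + √1560738/46240 ≈ 3.4983e+6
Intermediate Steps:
c(z, f) = -f*z/3 (c(z, f) = -z*f/3 = -f*z/3)
L(T) = 40*T²
3498263 + √(c(-1011, 1163) + D)/L(G(-34)) = 3498263 + √(-⅓*1163*(-1011) + 1168807)/((40*(-34)²)) = 3498263 + √(391931 + 1168807)/((40*1156)) = 3498263 + √1560738/46240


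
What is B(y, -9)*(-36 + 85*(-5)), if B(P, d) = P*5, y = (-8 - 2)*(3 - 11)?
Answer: -184400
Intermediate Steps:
y = 80 (y = -10*(-8) = 80)
B(P, d) = 5*P
B(y, -9)*(-36 + 85*(-5)) = (5*80)*(-36 + 85*(-5)) = 400*(-36 - 425) = 400*(-461) = -184400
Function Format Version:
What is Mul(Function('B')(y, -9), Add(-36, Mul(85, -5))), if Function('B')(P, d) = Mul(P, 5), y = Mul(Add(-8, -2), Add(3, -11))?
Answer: -184400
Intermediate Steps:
y = 80 (y = Mul(-10, -8) = 80)
Function('B')(P, d) = Mul(5, P)
Mul(Function('B')(y, -9), Add(-36, Mul(85, -5))) = Mul(Mul(5, 80), Add(-36, Mul(85, -5))) = Mul(400, Add(-36, -425)) = Mul(400, -461) = -184400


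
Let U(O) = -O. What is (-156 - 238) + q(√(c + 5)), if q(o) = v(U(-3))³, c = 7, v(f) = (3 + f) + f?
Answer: 335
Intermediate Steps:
v(f) = 3 + 2*f
q(o) = 729 (q(o) = (3 + 2*(-1*(-3)))³ = (3 + 2*3)³ = (3 + 6)³ = 9³ = 729)
(-156 - 238) + q(√(c + 5)) = (-156 - 238) + 729 = -394 + 729 = 335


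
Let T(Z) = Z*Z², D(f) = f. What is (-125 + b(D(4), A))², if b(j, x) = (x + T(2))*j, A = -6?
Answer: 13689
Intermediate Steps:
T(Z) = Z³
b(j, x) = j*(8 + x) (b(j, x) = (x + 2³)*j = (x + 8)*j = (8 + x)*j = j*(8 + x))
(-125 + b(D(4), A))² = (-125 + 4*(8 - 6))² = (-125 + 4*2)² = (-125 + 8)² = (-117)² = 13689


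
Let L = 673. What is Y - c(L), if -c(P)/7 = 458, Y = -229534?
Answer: -226328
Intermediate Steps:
c(P) = -3206 (c(P) = -7*458 = -3206)
Y - c(L) = -229534 - 1*(-3206) = -229534 + 3206 = -226328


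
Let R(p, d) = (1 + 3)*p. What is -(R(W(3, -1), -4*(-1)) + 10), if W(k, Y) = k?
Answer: -22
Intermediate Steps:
R(p, d) = 4*p
-(R(W(3, -1), -4*(-1)) + 10) = -(4*3 + 10) = -(12 + 10) = -1*22 = -22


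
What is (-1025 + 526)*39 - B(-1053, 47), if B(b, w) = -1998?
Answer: -17463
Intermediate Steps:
(-1025 + 526)*39 - B(-1053, 47) = (-1025 + 526)*39 - 1*(-1998) = -499*39 + 1998 = -19461 + 1998 = -17463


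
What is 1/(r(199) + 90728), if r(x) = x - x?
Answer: 1/90728 ≈ 1.1022e-5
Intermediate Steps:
r(x) = 0
1/(r(199) + 90728) = 1/(0 + 90728) = 1/90728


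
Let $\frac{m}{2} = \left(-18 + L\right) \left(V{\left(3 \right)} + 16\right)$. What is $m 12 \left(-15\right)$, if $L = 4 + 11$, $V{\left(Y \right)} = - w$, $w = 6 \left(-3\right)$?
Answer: $36720$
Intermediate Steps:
$w = -18$
$V{\left(Y \right)} = 18$ ($V{\left(Y \right)} = \left(-1\right) \left(-18\right) = 18$)
$L = 15$
$m = -204$ ($m = 2 \left(-18 + 15\right) \left(18 + 16\right) = 2 \left(\left(-3\right) 34\right) = 2 \left(-102\right) = -204$)
$m 12 \left(-15\right) = \left(-204\right) 12 \left(-15\right) = \left(-2448\right) \left(-15\right) = 36720$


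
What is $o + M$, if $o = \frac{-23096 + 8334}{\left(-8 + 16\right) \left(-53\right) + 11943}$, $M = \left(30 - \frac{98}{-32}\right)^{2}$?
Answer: $\frac{3219709407}{2948864} \approx 1091.8$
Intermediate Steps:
$M = \frac{279841}{256}$ ($M = \left(30 - - \frac{49}{16}\right)^{2} = \left(30 + \frac{49}{16}\right)^{2} = \left(\frac{529}{16}\right)^{2} = \frac{279841}{256} \approx 1093.1$)
$o = - \frac{14762}{11519}$ ($o = - \frac{14762}{8 \left(-53\right) + 11943} = - \frac{14762}{-424 + 11943} = - \frac{14762}{11519} \approx -1.2815$)
$o + M = - \frac{14762}{11519} + \frac{279841}{256} = \frac{3219709407}{2948864}$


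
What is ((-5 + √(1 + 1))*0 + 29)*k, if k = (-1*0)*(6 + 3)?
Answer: 0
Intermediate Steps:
k = 0 (k = 0*9 = 0)
((-5 + √(1 + 1))*0 + 29)*k = ((-5 + √(1 + 1))*0 + 29)*0 = ((-5 + √2)*0 + 29)*0 = (0 + 29)*0 = 29*0 = 0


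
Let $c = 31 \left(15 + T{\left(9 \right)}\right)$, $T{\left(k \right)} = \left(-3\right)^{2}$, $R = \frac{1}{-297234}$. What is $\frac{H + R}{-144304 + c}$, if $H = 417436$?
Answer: $- \frac{124076172023}{42670913040} \approx -2.9077$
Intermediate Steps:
$R = - \frac{1}{297234} \approx -3.3644 \cdot 10^{-6}$
$T{\left(k \right)} = 9$
$c = 744$ ($c = 31 \left(15 + 9\right) = 31 \cdot 24 = 744$)
$\frac{H + R}{-144304 + c} = \frac{417436 - \frac{1}{297234}}{-144304 + 744} = \frac{124076172023}{297234 \left(-143560\right)} = \frac{124076172023}{297234} \left(- \frac{1}{143560}\right) = - \frac{124076172023}{42670913040}$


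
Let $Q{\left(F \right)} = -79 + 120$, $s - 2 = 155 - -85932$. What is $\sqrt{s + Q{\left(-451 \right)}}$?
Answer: $3 \sqrt{9570} \approx 293.48$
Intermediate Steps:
$s = 86089$ ($s = 2 + \left(155 - -85932\right) = 2 + \left(155 + 85932\right) = 2 + 86087 = 86089$)
$Q{\left(F \right)} = 41$
$\sqrt{s + Q{\left(-451 \right)}} = \sqrt{86089 + 41} = \sqrt{86130} = 3 \sqrt{9570}$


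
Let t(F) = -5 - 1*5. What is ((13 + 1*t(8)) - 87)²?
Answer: 7056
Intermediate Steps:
t(F) = -10 (t(F) = -5 - 5 = -10)
((13 + 1*t(8)) - 87)² = ((13 + 1*(-10)) - 87)² = ((13 - 10) - 87)² = (3 - 87)² = (-84)² = 7056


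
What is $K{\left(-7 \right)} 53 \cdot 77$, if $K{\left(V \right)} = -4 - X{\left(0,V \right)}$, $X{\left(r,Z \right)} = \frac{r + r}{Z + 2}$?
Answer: $-16324$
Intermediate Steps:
$X{\left(r,Z \right)} = \frac{2 r}{2 + Z}$
$K{\left(V \right)} = -4$ ($K{\left(V \right)} = -4 - 2 \cdot 0 \frac{1}{2 + V} = -4 - 0 = -4 + 0 = -4$)
$K{\left(-7 \right)} 53 \cdot 77 = \left(-4\right) 53 \cdot 77 = \left(-212\right) 77 = -16324$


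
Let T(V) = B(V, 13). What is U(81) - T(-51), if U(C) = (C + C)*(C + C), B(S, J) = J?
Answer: 26231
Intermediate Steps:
T(V) = 13
U(C) = 4*C² (U(C) = (2*C)*(2*C) = 4*C²)
U(81) - T(-51) = 4*81² - 1*13 = 4*6561 - 13 = 26244 - 13 = 26231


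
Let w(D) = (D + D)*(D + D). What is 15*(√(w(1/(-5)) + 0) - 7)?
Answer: -99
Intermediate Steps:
w(D) = 4*D² (w(D) = (2*D)*(2*D) = 4*D²)
15*(√(w(1/(-5)) + 0) - 7) = 15*(√(4*(1/(-5))² + 0) - 7) = 15*(√(4*(-⅕)² + 0) - 7) = 15*(√(4*(1/25) + 0) - 7) = 15*(√(4/25 + 0) - 7) = 15*(√(4/25) - 7) = 15*(⅖ - 7) = 15*(-33/5) = -99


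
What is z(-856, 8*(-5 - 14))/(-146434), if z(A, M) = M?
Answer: 76/73217 ≈ 0.0010380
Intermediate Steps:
z(-856, 8*(-5 - 14))/(-146434) = (8*(-5 - 14))/(-146434) = (8*(-19))*(-1/146434) = -152*(-1/146434) = 76/73217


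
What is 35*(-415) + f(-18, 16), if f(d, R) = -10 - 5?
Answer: -14540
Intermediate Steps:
f(d, R) = -15
35*(-415) + f(-18, 16) = 35*(-415) - 15 = -14525 - 15 = -14540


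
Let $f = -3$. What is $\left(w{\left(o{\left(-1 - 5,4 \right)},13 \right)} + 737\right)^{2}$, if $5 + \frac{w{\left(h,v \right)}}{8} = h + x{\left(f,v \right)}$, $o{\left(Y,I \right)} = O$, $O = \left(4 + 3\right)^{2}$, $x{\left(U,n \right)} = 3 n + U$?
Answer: $1896129$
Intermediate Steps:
$x{\left(U,n \right)} = U + 3 n$
$O = 49$ ($O = 7^{2} = 49$)
$o{\left(Y,I \right)} = 49$
$w{\left(h,v \right)} = -64 + 8 h + 24 v$ ($w{\left(h,v \right)} = -40 + 8 \left(h + \left(-3 + 3 v\right)\right) = -40 + 8 \left(-3 + h + 3 v\right) = -40 + \left(-24 + 8 h + 24 v\right) = -64 + 8 h + 24 v$)
$\left(w{\left(o{\left(-1 - 5,4 \right)},13 \right)} + 737\right)^{2} = \left(\left(-64 + 8 \cdot 49 + 24 \cdot 13\right) + 737\right)^{2} = \left(\left(-64 + 392 + 312\right) + 737\right)^{2} = \left(640 + 737\right)^{2} = 1377^{2} = 1896129$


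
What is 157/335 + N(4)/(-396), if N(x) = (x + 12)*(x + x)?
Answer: 4823/33165 ≈ 0.14542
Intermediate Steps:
N(x) = 2*x*(12 + x) (N(x) = (12 + x)*(2*x) = 2*x*(12 + x))
157/335 + N(4)/(-396) = 157/335 + (2*4*(12 + 4))/(-396) = 157*(1/335) + (2*4*16)*(-1/396) = 157/335 + 128*(-1/396) = 157/335 - 32/99 = 4823/33165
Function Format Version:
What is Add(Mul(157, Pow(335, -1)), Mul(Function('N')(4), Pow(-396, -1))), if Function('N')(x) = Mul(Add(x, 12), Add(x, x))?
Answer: Rational(4823, 33165) ≈ 0.14542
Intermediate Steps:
Function('N')(x) = Mul(2, x, Add(12, x)) (Function('N')(x) = Mul(Add(12, x), Mul(2, x)) = Mul(2, x, Add(12, x)))
Add(Mul(157, Pow(335, -1)), Mul(Function('N')(4), Pow(-396, -1))) = Add(Mul(157, Pow(335, -1)), Mul(Mul(2, 4, Add(12, 4)), Pow(-396, -1))) = Add(Mul(157, Rational(1, 335)), Mul(Mul(2, 4, 16), Rational(-1, 396))) = Add(Rational(157, 335), Mul(128, Rational(-1, 396))) = Add(Rational(157, 335), Rational(-32, 99)) = Rational(4823, 33165)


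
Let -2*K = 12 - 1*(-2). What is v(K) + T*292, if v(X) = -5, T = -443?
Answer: -129361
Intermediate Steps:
K = -7 (K = -(12 - 1*(-2))/2 = -(12 + 2)/2 = -½*14 = -7)
v(K) + T*292 = -5 - 443*292 = -5 - 129356 = -129361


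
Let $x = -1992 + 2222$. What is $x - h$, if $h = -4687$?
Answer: $4917$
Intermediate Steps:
$x = 230$
$x - h = 230 - -4687 = 230 + 4687 = 4917$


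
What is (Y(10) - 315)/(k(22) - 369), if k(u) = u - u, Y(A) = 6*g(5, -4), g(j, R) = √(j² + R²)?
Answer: 35/41 - 2*√41/123 ≈ 0.74954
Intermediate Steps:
g(j, R) = √(R² + j²)
Y(A) = 6*√41 (Y(A) = 6*√((-4)² + 5²) = 6*√(16 + 25) = 6*√41)
k(u) = 0
(Y(10) - 315)/(k(22) - 369) = (6*√41 - 315)/(0 - 369) = (-315 + 6*√41)/(-369) = (-315 + 6*√41)*(-1/369) = 35/41 - 2*√41/123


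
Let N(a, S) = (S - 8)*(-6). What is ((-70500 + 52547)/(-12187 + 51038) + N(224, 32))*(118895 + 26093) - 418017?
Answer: -829985093503/38851 ≈ -2.1363e+7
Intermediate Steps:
N(a, S) = 48 - 6*S (N(a, S) = (-8 + S)*(-6) = 48 - 6*S)
((-70500 + 52547)/(-12187 + 51038) + N(224, 32))*(118895 + 26093) - 418017 = ((-70500 + 52547)/(-12187 + 51038) + (48 - 6*32))*(118895 + 26093) - 418017 = (-17953/38851 + (48 - 192))*144988 - 418017 = (-17953*1/38851 - 144)*144988 - 418017 = (-17953/38851 - 144)*144988 - 418017 = -5612497/38851*144988 - 418017 = -813744715036/38851 - 418017 = -829985093503/38851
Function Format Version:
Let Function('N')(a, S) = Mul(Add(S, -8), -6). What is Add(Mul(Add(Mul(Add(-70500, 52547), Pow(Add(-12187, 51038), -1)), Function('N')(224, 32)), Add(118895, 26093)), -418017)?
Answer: Rational(-829985093503, 38851) ≈ -2.1363e+7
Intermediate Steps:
Function('N')(a, S) = Add(48, Mul(-6, S)) (Function('N')(a, S) = Mul(Add(-8, S), -6) = Add(48, Mul(-6, S)))
Add(Mul(Add(Mul(Add(-70500, 52547), Pow(Add(-12187, 51038), -1)), Function('N')(224, 32)), Add(118895, 26093)), -418017) = Add(Mul(Add(Mul(Add(-70500, 52547), Pow(Add(-12187, 51038), -1)), Add(48, Mul(-6, 32))), Add(118895, 26093)), -418017) = Add(Mul(Add(Mul(-17953, Pow(38851, -1)), Add(48, -192)), 144988), -418017) = Add(Mul(Add(Mul(-17953, Rational(1, 38851)), -144), 144988), -418017) = Add(Mul(Add(Rational(-17953, 38851), -144), 144988), -418017) = Add(Mul(Rational(-5612497, 38851), 144988), -418017) = Add(Rational(-813744715036, 38851), -418017) = Rational(-829985093503, 38851)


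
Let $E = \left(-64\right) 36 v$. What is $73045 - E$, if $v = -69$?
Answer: $-85931$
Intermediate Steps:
$E = 158976$ ($E = \left(-64\right) 36 \left(-69\right) = \left(-2304\right) \left(-69\right) = 158976$)
$73045 - E = 73045 - 158976 = -85931$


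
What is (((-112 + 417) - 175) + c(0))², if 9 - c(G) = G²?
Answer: 19321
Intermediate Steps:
c(G) = 9 - G²
(((-112 + 417) - 175) + c(0))² = (((-112 + 417) - 175) + (9 - 1*0²))² = ((305 - 175) + (9 - 1*0))² = (130 + (9 + 0))² = (130 + 9)² = 139² = 19321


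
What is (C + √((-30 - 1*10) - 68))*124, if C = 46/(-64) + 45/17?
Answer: 32519/136 + 744*I*√3 ≈ 239.11 + 1288.6*I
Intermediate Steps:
C = 1049/544 (C = 46*(-1/64) + 45*(1/17) = -23/32 + 45/17 = 1049/544 ≈ 1.9283)
(C + √((-30 - 1*10) - 68))*124 = (1049/544 + √((-30 - 1*10) - 68))*124 = (1049/544 + √((-30 - 10) - 68))*124 = (1049/544 + √(-40 - 68))*124 = (1049/544 + √(-108))*124 = (1049/544 + 6*I*√3)*124 = 32519/136 + 744*I*√3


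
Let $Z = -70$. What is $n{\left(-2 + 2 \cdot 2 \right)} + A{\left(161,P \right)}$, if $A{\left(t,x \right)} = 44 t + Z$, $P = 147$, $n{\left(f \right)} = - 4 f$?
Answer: $7006$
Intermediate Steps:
$A{\left(t,x \right)} = -70 + 44 t$ ($A{\left(t,x \right)} = 44 t - 70 = -70 + 44 t$)
$n{\left(-2 + 2 \cdot 2 \right)} + A{\left(161,P \right)} = - 4 \left(-2 + 2 \cdot 2\right) + \left(-70 + 44 \cdot 161\right) = - 4 \left(-2 + 4\right) + \left(-70 + 7084\right) = \left(-4\right) 2 + 7014 = -8 + 7014 = 7006$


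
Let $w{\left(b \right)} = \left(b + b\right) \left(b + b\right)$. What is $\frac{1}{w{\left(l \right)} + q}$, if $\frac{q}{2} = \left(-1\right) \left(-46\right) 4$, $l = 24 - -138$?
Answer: $\frac{1}{105344} \approx 9.4927 \cdot 10^{-6}$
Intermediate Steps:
$l = 162$ ($l = 24 + 138 = 162$)
$w{\left(b \right)} = 4 b^{2}$ ($w{\left(b \right)} = 2 b 2 b = 4 b^{2}$)
$q = 368$ ($q = 2 \left(-1\right) \left(-46\right) 4 = 2 \cdot 46 \cdot 4 = 2 \cdot 184 = 368$)
$\frac{1}{w{\left(l \right)} + q} = \frac{1}{4 \cdot 162^{2} + 368} = \frac{1}{4 \cdot 26244 + 368} = \frac{1}{104976 + 368} = \frac{1}{105344}$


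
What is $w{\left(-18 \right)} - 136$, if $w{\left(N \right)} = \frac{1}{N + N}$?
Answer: $- \frac{4897}{36} \approx -136.03$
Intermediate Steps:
$w{\left(N \right)} = \frac{1}{2 N}$
$w{\left(-18 \right)} - 136 = \frac{1}{2 \left(-18\right)} - 136 = \frac{1}{2} \left(- \frac{1}{18}\right) - 136 = - \frac{1}{36} - 136 = - \frac{4897}{36}$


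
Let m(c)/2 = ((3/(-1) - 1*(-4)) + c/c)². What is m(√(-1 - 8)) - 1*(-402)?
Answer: 410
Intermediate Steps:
m(c) = 8 (m(c) = 2*((3/(-1) - 1*(-4)) + c/c)² = 2*((3*(-1) + 4) + 1)² = 2*((-3 + 4) + 1)² = 2*(1 + 1)² = 2*2² = 2*4 = 8)
m(√(-1 - 8)) - 1*(-402) = 8 - 1*(-402) = 8 + 402 = 410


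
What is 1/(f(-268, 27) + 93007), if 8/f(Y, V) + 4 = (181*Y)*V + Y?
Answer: 327497/30459513477 ≈ 1.0752e-5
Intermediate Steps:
f(Y, V) = 8/(-4 + Y + 181*V*Y) (f(Y, V) = 8/(-4 + ((181*Y)*V + Y)) = 8/(-4 + (181*V*Y + Y)) = 8/(-4 + (Y + 181*V*Y)) = 8/(-4 + Y + 181*V*Y))
1/(f(-268, 27) + 93007) = 1/(8/(-4 - 268 + 181*27*(-268)) + 93007) = 1/(8/(-4 - 268 - 1309716) + 93007) = 1/(8/(-1309988) + 93007) = 1/(8*(-1/1309988) + 93007) = 1/(-2/327497 + 93007) = 1/(30459513477/327497) = 327497/30459513477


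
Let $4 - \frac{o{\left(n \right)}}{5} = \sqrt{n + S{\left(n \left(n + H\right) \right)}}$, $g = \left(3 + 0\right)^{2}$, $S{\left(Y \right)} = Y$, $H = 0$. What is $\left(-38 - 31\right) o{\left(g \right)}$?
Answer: $-1380 + 1035 \sqrt{10} \approx 1893.0$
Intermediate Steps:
$g = 9$ ($g = 3^{2} = 9$)
$o{\left(n \right)} = 20 - 5 \sqrt{n + n^{2}}$ ($o{\left(n \right)} = 20 - 5 \sqrt{n + n \left(n + 0\right)} = 20 - 5 \sqrt{n + n n} = 20 - 5 \sqrt{n + n^{2}}$)
$\left(-38 - 31\right) o{\left(g \right)} = \left(-38 - 31\right) \left(20 - 5 \sqrt{9 \left(1 + 9\right)}\right) = - 69 \left(20 - 5 \sqrt{9 \cdot 10}\right) = - 69 \left(20 - 5 \sqrt{90}\right) = - 69 \left(20 - 5 \cdot 3 \sqrt{10}\right) = - 69 \left(20 - 15 \sqrt{10}\right) = -1380 + 1035 \sqrt{10}$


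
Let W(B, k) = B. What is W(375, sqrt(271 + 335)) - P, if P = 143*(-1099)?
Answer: 157532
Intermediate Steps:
P = -157157
W(375, sqrt(271 + 335)) - P = 375 - 1*(-157157) = 375 + 157157 = 157532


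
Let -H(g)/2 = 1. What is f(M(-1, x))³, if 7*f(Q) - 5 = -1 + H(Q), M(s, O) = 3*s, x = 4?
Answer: 8/343 ≈ 0.023324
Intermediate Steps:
H(g) = -2 (H(g) = -2*1 = -2)
f(Q) = 2/7 (f(Q) = 5/7 + (-1 - 2)/7 = 5/7 + (⅐)*(-3) = 5/7 - 3/7 = 2/7)
f(M(-1, x))³ = (2/7)³ = 8/343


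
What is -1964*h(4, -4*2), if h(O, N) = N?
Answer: 15712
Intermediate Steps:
-1964*h(4, -4*2) = -(-7856)*2 = -1964*(-8) = 15712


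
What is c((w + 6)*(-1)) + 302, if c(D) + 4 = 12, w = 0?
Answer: 310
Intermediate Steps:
c(D) = 8 (c(D) = -4 + 12 = 8)
c((w + 6)*(-1)) + 302 = 8 + 302 = 310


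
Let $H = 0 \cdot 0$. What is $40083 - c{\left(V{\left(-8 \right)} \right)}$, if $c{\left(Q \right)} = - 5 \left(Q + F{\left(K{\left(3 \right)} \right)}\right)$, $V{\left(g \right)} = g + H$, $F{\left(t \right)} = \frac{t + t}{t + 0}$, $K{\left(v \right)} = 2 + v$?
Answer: $40053$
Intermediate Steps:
$H = 0$
$F{\left(t \right)} = 2$ ($F{\left(t \right)} = \frac{2 t}{t} = 2$)
$V{\left(g \right)} = g$ ($V{\left(g \right)} = g + 0 = g$)
$c{\left(Q \right)} = -10 - 5 Q$ ($c{\left(Q \right)} = - 5 \left(Q + 2\right) = - 5 \left(2 + Q\right) = -10 - 5 Q$)
$40083 - c{\left(V{\left(-8 \right)} \right)} = 40083 - \left(-10 - -40\right) = 40083 - \left(-10 + 40\right) = 40083 - 30 = 40053$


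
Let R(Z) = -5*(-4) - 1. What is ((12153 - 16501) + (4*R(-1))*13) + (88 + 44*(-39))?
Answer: -4988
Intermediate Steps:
R(Z) = 19 (R(Z) = 20 - 1 = 19)
((12153 - 16501) + (4*R(-1))*13) + (88 + 44*(-39)) = ((12153 - 16501) + (4*19)*13) + (88 + 44*(-39)) = (-4348 + 76*13) + (88 - 1716) = (-4348 + 988) - 1628 = -3360 - 1628 = -4988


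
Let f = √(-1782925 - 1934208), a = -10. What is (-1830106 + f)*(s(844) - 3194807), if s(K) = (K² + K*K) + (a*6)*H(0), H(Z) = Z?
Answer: 3239534684310 - 1770135*I*√3717133 ≈ 3.2395e+12 - 3.4128e+9*I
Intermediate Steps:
f = I*√3717133 (f = √(-3717133) = I*√3717133 ≈ 1928.0*I)
s(K) = 2*K² (s(K) = (K² + K*K) - 10*6*0 = (K² + K²) - 60*0 = 2*K² + 0 = 2*K²)
(-1830106 + f)*(s(844) - 3194807) = (-1830106 + I*√3717133)*(2*844² - 3194807) = (-1830106 + I*√3717133)*(2*712336 - 3194807) = (-1830106 + I*√3717133)*(1424672 - 3194807) = (-1830106 + I*√3717133)*(-1770135) = 3239534684310 - 1770135*I*√3717133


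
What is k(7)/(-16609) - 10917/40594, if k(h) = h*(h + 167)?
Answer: -230763945/674225746 ≈ -0.34227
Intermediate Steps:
k(h) = h*(167 + h)
k(7)/(-16609) - 10917/40594 = (7*(167 + 7))/(-16609) - 10917/40594 = (7*174)*(-1/16609) - 10917*1/40594 = 1218*(-1/16609) - 10917/40594 = -1218/16609 - 10917/40594 = -230763945/674225746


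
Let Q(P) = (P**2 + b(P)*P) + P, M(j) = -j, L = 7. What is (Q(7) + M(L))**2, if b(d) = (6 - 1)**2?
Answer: 50176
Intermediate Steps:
b(d) = 25 (b(d) = 5**2 = 25)
Q(P) = P**2 + 26*P (Q(P) = (P**2 + 25*P) + P = P**2 + 26*P)
(Q(7) + M(L))**2 = (7*(26 + 7) - 1*7)**2 = (7*33 - 7)**2 = (231 - 7)**2 = 224**2 = 50176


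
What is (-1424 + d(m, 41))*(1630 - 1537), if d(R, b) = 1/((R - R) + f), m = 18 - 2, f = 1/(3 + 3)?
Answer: -131874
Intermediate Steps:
f = 1/6 ≈ 0.16667
m = 16
d(R, b) = 6 (d(R, b) = 1/((R - R) + 1/6) = 1/(0 + 1/6) = 1/(1/6) = 6)
(-1424 + d(m, 41))*(1630 - 1537) = (-1424 + 6)*(1630 - 1537) = -1418*93 = -131874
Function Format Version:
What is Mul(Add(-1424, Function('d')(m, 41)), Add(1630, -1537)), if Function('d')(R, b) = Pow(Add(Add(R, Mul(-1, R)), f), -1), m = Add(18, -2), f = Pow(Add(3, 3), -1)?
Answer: -131874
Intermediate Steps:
f = Rational(1, 6) (f = Pow(6, -1) = Rational(1, 6) ≈ 0.16667)
m = 16
Function('d')(R, b) = 6 (Function('d')(R, b) = Pow(Add(Add(R, Mul(-1, R)), Rational(1, 6)), -1) = Pow(Add(0, Rational(1, 6)), -1) = Pow(Rational(1, 6), -1) = 6)
Mul(Add(-1424, Function('d')(m, 41)), Add(1630, -1537)) = Mul(Add(-1424, 6), Add(1630, -1537)) = Mul(-1418, 93) = -131874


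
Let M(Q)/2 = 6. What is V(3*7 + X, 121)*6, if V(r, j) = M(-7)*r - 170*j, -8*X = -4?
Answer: -121872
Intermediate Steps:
X = ½ (X = -⅛*(-4) = ½ ≈ 0.50000)
M(Q) = 12 (M(Q) = 2*6 = 12)
V(r, j) = -170*j + 12*r (V(r, j) = 12*r - 170*j = -170*j + 12*r)
V(3*7 + X, 121)*6 = (-170*121 + 12*(3*7 + ½))*6 = (-20570 + 12*(21 + ½))*6 = (-20570 + 12*(43/2))*6 = (-20570 + 258)*6 = -20312*6 = -121872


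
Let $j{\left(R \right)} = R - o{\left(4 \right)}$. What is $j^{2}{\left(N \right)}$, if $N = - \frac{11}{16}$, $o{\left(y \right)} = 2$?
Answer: $\frac{1849}{256} \approx 7.2227$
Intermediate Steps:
$N = - \frac{11}{16}$ ($N = \left(-11\right) \frac{1}{16} = - \frac{11}{16} \approx -0.6875$)
$j{\left(R \right)} = -2 + R$ ($j{\left(R \right)} = R - 2 = -2 + R$)
$j^{2}{\left(N \right)} = \left(-2 - \frac{11}{16}\right)^{2} = \left(- \frac{43}{16}\right)^{2} = \frac{1849}{256}$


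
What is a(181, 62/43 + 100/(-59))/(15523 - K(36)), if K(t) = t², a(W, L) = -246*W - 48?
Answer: -44574/14227 ≈ -3.1331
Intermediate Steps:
a(W, L) = -48 - 246*W
a(181, 62/43 + 100/(-59))/(15523 - K(36)) = (-48 - 246*181)/(15523 - 1*36²) = (-48 - 44526)/(15523 - 1*1296) = -44574/(15523 - 1296) = -44574/14227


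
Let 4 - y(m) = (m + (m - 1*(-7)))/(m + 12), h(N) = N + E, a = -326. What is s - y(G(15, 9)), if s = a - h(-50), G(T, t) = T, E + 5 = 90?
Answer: -9818/27 ≈ -363.63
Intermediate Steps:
E = 85 (E = -5 + 90 = 85)
h(N) = 85 + N (h(N) = N + 85 = 85 + N)
y(m) = 4 - (7 + 2*m)/(12 + m) (y(m) = 4 - (m + (m - 1*(-7)))/(m + 12) = 4 - (m + (m + 7))/(12 + m) = 4 - (m + (7 + m))/(12 + m) = 4 - (7 + 2*m)/(12 + m))
s = -361 (s = -326 - (85 - 50) = -326 - 1*35 = -326 - 35 = -361)
s - y(G(15, 9)) = -361 - (41 + 2*15)/(12 + 15) = -361 - (41 + 30)/27 = -361 - 71/27 = -9818/27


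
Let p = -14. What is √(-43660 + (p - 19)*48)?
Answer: 2*I*√11311 ≈ 212.71*I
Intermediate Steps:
√(-43660 + (p - 19)*48) = √(-43660 + (-14 - 19)*48) = √(-43660 - 33*48) = √(-43660 - 1584) = √(-45244) = 2*I*√11311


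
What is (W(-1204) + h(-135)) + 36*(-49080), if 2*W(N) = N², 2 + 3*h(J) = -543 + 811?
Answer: -3125950/3 ≈ -1.0420e+6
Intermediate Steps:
h(J) = 266/3 (h(J) = -⅔ + (-543 + 811)/3 = -⅔ + (⅓)*268 = -⅔ + 268/3 = 266/3)
W(N) = N²/2
(W(-1204) + h(-135)) + 36*(-49080) = ((½)*(-1204)² + 266/3) + 36*(-49080) = ((½)*1449616 + 266/3) - 1766880 = (724808 + 266/3) - 1766880 = 2174690/3 - 1766880 = -3125950/3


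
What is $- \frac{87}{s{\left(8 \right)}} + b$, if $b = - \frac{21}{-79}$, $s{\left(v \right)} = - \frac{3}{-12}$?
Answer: $- \frac{27471}{79} \approx -347.73$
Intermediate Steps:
$s{\left(v \right)} = \frac{1}{4}$ ($s{\left(v \right)} = \left(-3\right) \left(- \frac{1}{12}\right) = \frac{1}{4}$)
$b = \frac{21}{79}$ ($b = \left(-21\right) \left(- \frac{1}{79}\right) = \frac{21}{79} \approx 0.26582$)
$- \frac{87}{s{\left(8 \right)}} + b = - 87 \frac{1}{\frac{1}{4}} + \frac{21}{79} = \left(-87\right) 4 + \frac{21}{79} = -348 + \frac{21}{79} = - \frac{27471}{79}$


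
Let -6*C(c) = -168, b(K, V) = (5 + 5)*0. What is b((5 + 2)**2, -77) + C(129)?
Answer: 28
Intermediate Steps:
b(K, V) = 0 (b(K, V) = 10*0 = 0)
C(c) = 28 (C(c) = -1/6*(-168) = 28)
b((5 + 2)**2, -77) + C(129) = 0 + 28 = 28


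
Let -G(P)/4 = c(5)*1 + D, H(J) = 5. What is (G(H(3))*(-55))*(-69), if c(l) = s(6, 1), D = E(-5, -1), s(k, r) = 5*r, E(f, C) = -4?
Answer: -15180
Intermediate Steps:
D = -4
c(l) = 5 (c(l) = 5*1 = 5)
G(P) = -4 (G(P) = -4*(5*1 - 4) = -4*(5 - 4) = -4*1 = -4)
(G(H(3))*(-55))*(-69) = -4*(-55)*(-69) = 220*(-69) = -15180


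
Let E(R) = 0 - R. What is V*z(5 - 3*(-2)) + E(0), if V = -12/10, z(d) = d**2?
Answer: -726/5 ≈ -145.20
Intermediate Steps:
V = -6/5 (V = -12*1/10 = -6/5 ≈ -1.2000)
E(R) = -R
V*z(5 - 3*(-2)) + E(0) = -6*(5 - 3*(-2))**2/5 - 1*0 = -6*(5 + 6)**2/5 + 0 = -6/5*11**2 + 0 = -6/5*121 + 0 = -726/5 + 0 = -726/5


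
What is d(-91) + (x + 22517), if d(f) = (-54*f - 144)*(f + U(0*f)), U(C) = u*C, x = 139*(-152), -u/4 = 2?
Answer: -432681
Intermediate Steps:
u = -8 (u = -4*2 = -8)
x = -21128
U(C) = -8*C
d(f) = f*(-144 - 54*f) (d(f) = (-54*f - 144)*(f - 0*f) = (-144 - 54*f)*(f - 8*0) = (-144 - 54*f)*(f + 0) = (-144 - 54*f)*f = f*(-144 - 54*f))
d(-91) + (x + 22517) = 18*(-91)*(-8 - 3*(-91)) + (-21128 + 22517) = 18*(-91)*(-8 + 273) + 1389 = 18*(-91)*265 + 1389 = -434070 + 1389 = -432681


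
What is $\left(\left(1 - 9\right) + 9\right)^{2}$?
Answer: $1$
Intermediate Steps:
$\left(\left(1 - 9\right) + 9\right)^{2} = \left(-8 + 9\right)^{2} = 1^{2} = 1$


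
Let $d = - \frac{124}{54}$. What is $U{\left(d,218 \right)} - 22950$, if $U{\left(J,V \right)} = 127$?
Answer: $-22823$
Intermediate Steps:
$d = - \frac{62}{27}$ ($d = \left(-124\right) \frac{1}{54} = - \frac{62}{27} \approx -2.2963$)
$U{\left(d,218 \right)} - 22950 = 127 - 22950 = -22823$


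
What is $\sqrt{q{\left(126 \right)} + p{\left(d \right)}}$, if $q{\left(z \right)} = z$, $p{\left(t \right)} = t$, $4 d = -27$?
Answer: $\frac{3 \sqrt{53}}{2} \approx 10.92$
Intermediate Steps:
$d = - \frac{27}{4}$ ($d = \frac{1}{4} \left(-27\right) = - \frac{27}{4} \approx -6.75$)
$\sqrt{q{\left(126 \right)} + p{\left(d \right)}} = \sqrt{126 - \frac{27}{4}} = \sqrt{\frac{477}{4}} = \frac{3 \sqrt{53}}{2}$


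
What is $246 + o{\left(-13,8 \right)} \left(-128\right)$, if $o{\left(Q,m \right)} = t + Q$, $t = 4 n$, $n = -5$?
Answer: $4470$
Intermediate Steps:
$t = -20$ ($t = 4 \left(-5\right) = -20$)
$o{\left(Q,m \right)} = -20 + Q$
$246 + o{\left(-13,8 \right)} \left(-128\right) = 246 + \left(-20 - 13\right) \left(-128\right) = 246 - -4224 = 246 + 4224 = 4470$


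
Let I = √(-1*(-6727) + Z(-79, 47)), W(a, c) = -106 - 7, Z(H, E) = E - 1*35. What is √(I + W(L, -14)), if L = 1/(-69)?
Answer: √(-113 + √6739) ≈ 5.5595*I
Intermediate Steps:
L = -1/69 ≈ -0.014493
Z(H, E) = -35 + E (Z(H, E) = E - 35 = -35 + E)
W(a, c) = -113
I = √6739 (I = √(-1*(-6727) + (-35 + 47)) = √(6727 + 12) = √6739 ≈ 82.091)
√(I + W(L, -14)) = √(√6739 - 113) = √(-113 + √6739)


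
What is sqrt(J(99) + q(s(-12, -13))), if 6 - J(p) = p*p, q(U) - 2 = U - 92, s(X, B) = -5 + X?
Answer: I*sqrt(9902) ≈ 99.509*I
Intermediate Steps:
q(U) = -90 + U (q(U) = 2 + (U - 92) = 2 + (-92 + U) = -90 + U)
J(p) = 6 - p**2 (J(p) = 6 - p*p = 6 - p**2)
sqrt(J(99) + q(s(-12, -13))) = sqrt((6 - 1*99**2) + (-90 + (-5 - 12))) = sqrt((6 - 1*9801) + (-90 - 17)) = sqrt((6 - 9801) - 107) = sqrt(-9795 - 107) = sqrt(-9902) = I*sqrt(9902)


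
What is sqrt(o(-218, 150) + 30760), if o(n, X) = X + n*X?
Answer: I*sqrt(1790) ≈ 42.308*I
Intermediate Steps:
o(n, X) = X + X*n
sqrt(o(-218, 150) + 30760) = sqrt(150*(1 - 218) + 30760) = sqrt(150*(-217) + 30760) = sqrt(-32550 + 30760) = sqrt(-1790) = I*sqrt(1790)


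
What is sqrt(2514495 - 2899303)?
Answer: 2*I*sqrt(96202) ≈ 620.33*I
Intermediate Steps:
sqrt(2514495 - 2899303) = sqrt(-384808) = 2*I*sqrt(96202)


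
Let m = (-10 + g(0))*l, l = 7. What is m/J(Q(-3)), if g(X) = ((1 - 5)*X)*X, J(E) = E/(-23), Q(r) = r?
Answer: -1610/3 ≈ -536.67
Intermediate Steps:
J(E) = -E/23 (J(E) = E*(-1/23) = -E/23)
g(X) = -4*X**2 (g(X) = (-4*X)*X = -4*X**2)
m = -70 (m = (-10 - 4*0**2)*7 = (-10 - 4*0)*7 = (-10 + 0)*7 = -10*7 = -70)
m/J(Q(-3)) = -70/((-1/23*(-3))) = -70/3/23 = -70*23/3 = -1610/3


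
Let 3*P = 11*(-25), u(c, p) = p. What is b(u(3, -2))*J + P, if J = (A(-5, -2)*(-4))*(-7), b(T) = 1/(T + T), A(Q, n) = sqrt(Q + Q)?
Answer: -275/3 - 7*I*sqrt(10) ≈ -91.667 - 22.136*I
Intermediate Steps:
A(Q, n) = sqrt(2)*sqrt(Q) (A(Q, n) = sqrt(2*Q) = sqrt(2)*sqrt(Q))
b(T) = 1/(2*T)
P = -275/3 (P = (11*(-25))/3 = (1/3)*(-275) = -275/3 ≈ -91.667)
J = 28*I*sqrt(10) (J = ((sqrt(2)*sqrt(-5))*(-4))*(-7) = ((sqrt(2)*(I*sqrt(5)))*(-4))*(-7) = ((I*sqrt(10))*(-4))*(-7) = -4*I*sqrt(10)*(-7) = 28*I*sqrt(10) ≈ 88.544*I)
b(u(3, -2))*J + P = ((1/2)/(-2))*(28*I*sqrt(10)) - 275/3 = ((1/2)*(-1/2))*(28*I*sqrt(10)) - 275/3 = -7*I*sqrt(10) - 275/3 = -275/3 - 7*I*sqrt(10)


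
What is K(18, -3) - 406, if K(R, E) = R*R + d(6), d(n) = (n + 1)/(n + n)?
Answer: -977/12 ≈ -81.417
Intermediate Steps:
d(n) = (1 + n)/(2*n) (d(n) = (1 + n)/((2*n)) = (1 + n)*(1/(2*n)) = (1 + n)/(2*n))
K(R, E) = 7/12 + R**2 (K(R, E) = R*R + (1/2)*(1 + 6)/6 = R**2 + (1/2)*(1/6)*7 = R**2 + 7/12 = 7/12 + R**2)
K(18, -3) - 406 = (7/12 + 18**2) - 406 = (7/12 + 324) - 406 = 3895/12 - 406 = -977/12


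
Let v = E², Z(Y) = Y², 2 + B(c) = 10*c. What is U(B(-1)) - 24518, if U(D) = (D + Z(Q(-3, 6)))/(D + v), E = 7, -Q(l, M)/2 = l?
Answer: -907142/37 ≈ -24517.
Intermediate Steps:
Q(l, M) = -2*l
B(c) = -2 + 10*c
v = 49 (v = 7² = 49)
U(D) = (36 + D)/(49 + D) (U(D) = (D + (-2*(-3))²)/(D + 49) = (D + 6²)/(49 + D) = (D + 36)/(49 + D) = (36 + D)/(49 + D))
U(B(-1)) - 24518 = (36 + (-2 + 10*(-1)))/(49 + (-2 + 10*(-1))) - 24518 = (36 + (-2 - 10))/(49 + (-2 - 10)) - 24518 = (36 - 12)/(49 - 12) - 24518 = 24/37 - 24518 = -907142/37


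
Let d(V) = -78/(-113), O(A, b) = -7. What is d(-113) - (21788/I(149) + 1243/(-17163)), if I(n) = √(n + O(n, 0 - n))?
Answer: 1479173/1939419 - 10894*√142/71 ≈ -1827.6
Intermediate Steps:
I(n) = √(-7 + n) (I(n) = √(n - 7) = √(-7 + n))
d(V) = 78/113 (d(V) = -78*(-1/113) = 78/113)
d(-113) - (21788/I(149) + 1243/(-17163)) = 78/113 - (21788/(√(-7 + 149)) + 1243/(-17163)) = 78/113 - (21788/(√142) + 1243*(-1/17163)) = 78/113 - (21788*(√142/142) - 1243/17163) = 78/113 - (10894*√142/71 - 1243/17163) = 78/113 - (-1243/17163 + 10894*√142/71) = 78/113 + (1243/17163 - 10894*√142/71) = 1479173/1939419 - 10894*√142/71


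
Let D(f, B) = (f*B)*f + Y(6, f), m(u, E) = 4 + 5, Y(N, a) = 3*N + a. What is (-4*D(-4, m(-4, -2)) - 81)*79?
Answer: -56327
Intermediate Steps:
Y(N, a) = a + 3*N
m(u, E) = 9
D(f, B) = 18 + f + B*f**2 (D(f, B) = (f*B)*f + (f + 3*6) = (B*f)*f + (f + 18) = B*f**2 + (18 + f) = 18 + f + B*f**2)
(-4*D(-4, m(-4, -2)) - 81)*79 = (-4*(18 - 4 + 9*(-4)**2) - 81)*79 = (-4*(18 - 4 + 9*16) - 81)*79 = (-4*(18 - 4 + 144) - 81)*79 = (-4*158 - 81)*79 = (-632 - 81)*79 = -713*79 = -56327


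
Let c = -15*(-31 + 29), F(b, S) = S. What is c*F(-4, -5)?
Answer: -150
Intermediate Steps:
c = 30 (c = -15*(-2) = 30)
c*F(-4, -5) = 30*(-5) = -150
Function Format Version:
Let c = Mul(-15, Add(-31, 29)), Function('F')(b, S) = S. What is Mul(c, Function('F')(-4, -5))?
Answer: -150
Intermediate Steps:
c = 30 (c = Mul(-15, -2) = 30)
Mul(c, Function('F')(-4, -5)) = Mul(30, -5) = -150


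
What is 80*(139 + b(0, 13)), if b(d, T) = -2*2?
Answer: 10800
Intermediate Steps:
b(d, T) = -4
80*(139 + b(0, 13)) = 80*(139 - 4) = 80*135 = 10800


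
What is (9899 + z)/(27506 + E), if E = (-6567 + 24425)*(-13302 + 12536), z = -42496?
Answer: 32597/13651722 ≈ 0.0023878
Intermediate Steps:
E = -13679228 (E = 17858*(-766) = -13679228)
(9899 + z)/(27506 + E) = (9899 - 42496)/(27506 - 13679228) = -32597/(-13651722) = -32597*(-1/13651722) = 32597/13651722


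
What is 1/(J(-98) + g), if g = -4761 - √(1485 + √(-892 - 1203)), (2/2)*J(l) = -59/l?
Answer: -1/(466519/98 + √(1485 + I*√2095)) ≈ -0.00020838 + 2.5784e-8*I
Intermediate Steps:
J(l) = -59/l
g = -4761 - √(1485 + I*√2095) (g = -4761 - √(1485 + √(-2095)) = -4761 - √(1485 + I*√2095) ≈ -4799.5 - 0.59381*I)
1/(J(-98) + g) = 1/(-59/(-98) + (-4761 - √(1485 + I*√2095))) = 1/(-59*(-1/98) + (-4761 - √(1485 + I*√2095))) = 1/(59/98 + (-4761 - √(1485 + I*√2095))) = 1/(-466519/98 - √(1485 + I*√2095))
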